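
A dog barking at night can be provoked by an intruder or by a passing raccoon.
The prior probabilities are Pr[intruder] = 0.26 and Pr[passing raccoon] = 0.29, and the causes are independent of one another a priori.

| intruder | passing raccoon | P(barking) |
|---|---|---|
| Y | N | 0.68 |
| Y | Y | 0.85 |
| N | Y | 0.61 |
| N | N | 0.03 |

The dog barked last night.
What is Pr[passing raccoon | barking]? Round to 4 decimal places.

Pr[passing raccoon | barking] ≈ 0.5799

P(barking) = 0.03×0.74×0.71 + 0.61×0.74×0.29 + 0.68×0.26×0.71 + 0.85×0.26×0.29 = 0.015762 + 0.130906 + 0.125528 + 0.064090 = 0.336286
The passing raccoon-present share is 0.130906 + 0.064090 = 0.194996.
Hence the posterior is 0.194996/0.336286 ≈ 0.5799.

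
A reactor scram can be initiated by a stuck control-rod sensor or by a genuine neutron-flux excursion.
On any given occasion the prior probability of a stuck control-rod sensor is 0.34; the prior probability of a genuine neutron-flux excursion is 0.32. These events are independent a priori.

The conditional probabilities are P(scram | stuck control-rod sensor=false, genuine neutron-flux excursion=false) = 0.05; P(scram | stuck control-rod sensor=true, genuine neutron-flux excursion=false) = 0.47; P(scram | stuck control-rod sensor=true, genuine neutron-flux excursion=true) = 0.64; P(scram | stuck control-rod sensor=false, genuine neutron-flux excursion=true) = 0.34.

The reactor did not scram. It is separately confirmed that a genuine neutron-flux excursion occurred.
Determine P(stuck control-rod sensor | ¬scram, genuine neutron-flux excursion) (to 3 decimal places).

P(stuck control-rod sensor | ¬scram, genuine neutron-flux excursion) ≈ 0.219

P(¬scram | genuine neutron-flux excursion) = 0.66·0.66 + 0.36·0.34 = 0.435600 + 0.122400 = 0.558000
Of this, 0.122400 comes from 0.36·0.34 (the stuck control-rod sensor=true cases).
P(stuck control-rod sensor | ¬scram, genuine neutron-flux excursion) = 0.122400 / 0.558000 ≈ 0.219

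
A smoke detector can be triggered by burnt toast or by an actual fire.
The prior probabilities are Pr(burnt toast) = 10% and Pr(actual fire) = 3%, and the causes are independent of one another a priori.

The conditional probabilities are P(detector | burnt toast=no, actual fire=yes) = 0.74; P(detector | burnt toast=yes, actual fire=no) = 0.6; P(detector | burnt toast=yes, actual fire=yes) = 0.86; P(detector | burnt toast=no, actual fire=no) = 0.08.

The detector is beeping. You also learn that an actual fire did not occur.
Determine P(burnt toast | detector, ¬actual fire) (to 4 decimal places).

P(burnt toast | detector, ¬actual fire) ≈ 0.4545

P(detector | ¬actual fire) = 0.08×0.9 + 0.6×0.1 = 0.072000 + 0.060000 = 0.132000
Restricting to configurations with burnt toast present: 0.6×0.1 = 0.060000.
P(burnt toast | detector, ¬actual fire) = 0.060000 / 0.132000 ≈ 0.4545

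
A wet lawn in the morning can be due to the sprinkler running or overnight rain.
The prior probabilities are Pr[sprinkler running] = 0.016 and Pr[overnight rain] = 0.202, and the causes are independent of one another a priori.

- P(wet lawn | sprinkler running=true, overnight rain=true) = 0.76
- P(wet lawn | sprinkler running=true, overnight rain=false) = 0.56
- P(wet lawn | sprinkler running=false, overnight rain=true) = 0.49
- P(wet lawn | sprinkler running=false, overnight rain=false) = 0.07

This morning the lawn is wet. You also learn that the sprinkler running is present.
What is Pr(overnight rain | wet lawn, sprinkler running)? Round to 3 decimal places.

P(wet lawn | sprinkler running) = 0.56*0.798 + 0.76*0.202 = 0.446880 + 0.153520 = 0.600400
Restricting to configurations with overnight rain present: 0.76*0.202 = 0.153520.
P(overnight rain | wet lawn, sprinkler running) = 0.153520 / 0.600400 ≈ 0.256

Pr(overnight rain | wet lawn, sprinkler running) ≈ 0.256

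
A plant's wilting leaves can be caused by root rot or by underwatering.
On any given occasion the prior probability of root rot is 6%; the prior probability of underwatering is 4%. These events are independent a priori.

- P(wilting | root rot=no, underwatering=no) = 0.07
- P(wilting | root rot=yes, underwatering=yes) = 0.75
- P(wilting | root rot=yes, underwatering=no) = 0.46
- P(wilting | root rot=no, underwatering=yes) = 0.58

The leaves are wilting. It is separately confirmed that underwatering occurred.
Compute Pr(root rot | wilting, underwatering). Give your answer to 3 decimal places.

Pr(root rot | wilting, underwatering) ≈ 0.076

P(wilting | underwatering) = 0.58·0.94 + 0.75·0.06 = 0.545200 + 0.045000 = 0.590200
The root rot-present share is 0.75·0.06 = 0.045000.
P(root rot | wilting, underwatering) = 0.045000 / 0.590200 ≈ 0.076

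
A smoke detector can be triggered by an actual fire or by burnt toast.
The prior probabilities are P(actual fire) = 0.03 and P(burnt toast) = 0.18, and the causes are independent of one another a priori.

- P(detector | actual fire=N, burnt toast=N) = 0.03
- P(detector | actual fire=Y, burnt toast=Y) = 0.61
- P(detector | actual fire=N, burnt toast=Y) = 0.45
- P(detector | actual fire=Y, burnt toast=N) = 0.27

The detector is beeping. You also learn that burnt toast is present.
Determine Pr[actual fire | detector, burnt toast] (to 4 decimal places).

Weight on actual fire=true, given the evidence: 0.61*0.03 = 0.018300
Denominator P(detector | burnt toast): 0.45*0.97 + 0.61*0.03 = 0.454800
Posterior = 0.018300 / 0.454800 ≈ 0.0402

Pr[actual fire | detector, burnt toast] ≈ 0.0402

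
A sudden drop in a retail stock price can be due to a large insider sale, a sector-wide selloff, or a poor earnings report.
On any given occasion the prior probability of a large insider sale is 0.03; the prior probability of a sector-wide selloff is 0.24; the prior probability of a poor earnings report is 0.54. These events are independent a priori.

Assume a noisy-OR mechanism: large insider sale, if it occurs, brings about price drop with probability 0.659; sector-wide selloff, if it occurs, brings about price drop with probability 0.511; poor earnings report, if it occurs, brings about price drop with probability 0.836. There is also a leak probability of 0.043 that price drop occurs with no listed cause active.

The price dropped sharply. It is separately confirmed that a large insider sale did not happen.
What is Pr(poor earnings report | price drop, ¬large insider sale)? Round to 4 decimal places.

Pr(poor earnings report | price drop, ¬large insider sale) ≈ 0.8632

Under noisy-OR, P(price drop | causes) = 1 − (1−0.043)·∏(1−qᵢ) over the active causes.
Weight on poor earnings report=true, given the evidence: 0.345989 + 0.119653 = 0.465642
Normalizer over all consistent configurations: 0.043×0.76×0.46 + 0.843052×0.76×0.54 + 0.532027×0.24×0.46 + 0.923252×0.24×0.54 = 0.539411
P(poor earnings report | price drop, ¬large insider sale) = 0.465642/0.539411 ≈ 0.8632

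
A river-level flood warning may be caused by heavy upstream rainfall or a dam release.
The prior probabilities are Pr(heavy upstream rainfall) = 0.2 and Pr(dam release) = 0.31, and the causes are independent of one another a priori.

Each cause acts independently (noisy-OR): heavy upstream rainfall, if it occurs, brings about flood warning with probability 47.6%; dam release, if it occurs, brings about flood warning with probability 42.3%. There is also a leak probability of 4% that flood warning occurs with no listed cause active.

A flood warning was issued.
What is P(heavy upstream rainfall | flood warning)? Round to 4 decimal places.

Under noisy-OR, P(flood warning | causes) = 1 − (1−0.04)·∏(1−qᵢ) over the active causes.
P(flood warning) = 0.04·0.8·0.69 + 0.44608·0.8·0.31 + 0.49696·0.2·0.69 + 0.709746·0.2·0.31 = 0.022080 + 0.110628 + 0.068580 + 0.044004 = 0.245292
Restricting to configurations with heavy upstream rainfall present: 0.068580 + 0.044004 = 0.112584.
So P(heavy upstream rainfall | flood warning) = 0.112584/0.245292 ≈ 0.4590.

P(heavy upstream rainfall | flood warning) ≈ 0.4590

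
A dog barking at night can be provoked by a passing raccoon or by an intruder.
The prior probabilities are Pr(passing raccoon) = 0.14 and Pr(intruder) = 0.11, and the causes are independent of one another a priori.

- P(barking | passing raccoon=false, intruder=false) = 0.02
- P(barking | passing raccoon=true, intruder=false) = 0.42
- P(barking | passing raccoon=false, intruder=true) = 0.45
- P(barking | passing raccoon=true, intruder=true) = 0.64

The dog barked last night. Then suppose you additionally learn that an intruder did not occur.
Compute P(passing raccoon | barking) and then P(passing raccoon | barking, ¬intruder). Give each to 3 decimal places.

P(passing raccoon | barking) ≈ 0.518; P(passing raccoon | barking, ¬intruder) ≈ 0.774

For the numerator, keep only passing raccoon=true terms: 0.052332 + 0.009856 = 0.062188
Denominator P(barking): 0.02×0.86×0.89 + 0.45×0.86×0.11 + 0.42×0.14×0.89 + 0.64×0.14×0.11 = 0.120066
P(passing raccoon | barking) = 0.062188/0.120066 ≈ 0.518

Now condition on the additional information:
Enumerate both values of passing raccoon and weight by the priors:
  P(barking | ¬intruder) = 0.02*0.86 + 0.42*0.14
        = 0.017200 + 0.058800 = 0.076000
Configurations with passing raccoon contribute 0.058800, so
  P(passing raccoon | barking, ¬intruder) = 0.058800 / 0.076000 ≈ 0.774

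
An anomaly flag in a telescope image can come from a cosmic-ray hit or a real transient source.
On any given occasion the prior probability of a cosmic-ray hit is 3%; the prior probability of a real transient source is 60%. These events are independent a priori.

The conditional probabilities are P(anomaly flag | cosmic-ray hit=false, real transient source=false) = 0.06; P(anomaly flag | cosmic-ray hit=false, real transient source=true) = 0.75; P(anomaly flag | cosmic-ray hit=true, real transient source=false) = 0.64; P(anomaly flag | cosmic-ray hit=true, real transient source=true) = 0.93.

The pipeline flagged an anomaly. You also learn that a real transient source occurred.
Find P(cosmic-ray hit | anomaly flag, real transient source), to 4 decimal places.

P(anomaly flag | real transient source) = 0.75×0.97 + 0.93×0.03 = 0.727500 + 0.027900 = 0.755400
Of this, 0.027900 comes from 0.93×0.03 (the cosmic-ray hit=true cases).
So P(cosmic-ray hit | anomaly flag, real transient source) = 0.027900/0.755400 ≈ 0.0369.

P(cosmic-ray hit | anomaly flag, real transient source) ≈ 0.0369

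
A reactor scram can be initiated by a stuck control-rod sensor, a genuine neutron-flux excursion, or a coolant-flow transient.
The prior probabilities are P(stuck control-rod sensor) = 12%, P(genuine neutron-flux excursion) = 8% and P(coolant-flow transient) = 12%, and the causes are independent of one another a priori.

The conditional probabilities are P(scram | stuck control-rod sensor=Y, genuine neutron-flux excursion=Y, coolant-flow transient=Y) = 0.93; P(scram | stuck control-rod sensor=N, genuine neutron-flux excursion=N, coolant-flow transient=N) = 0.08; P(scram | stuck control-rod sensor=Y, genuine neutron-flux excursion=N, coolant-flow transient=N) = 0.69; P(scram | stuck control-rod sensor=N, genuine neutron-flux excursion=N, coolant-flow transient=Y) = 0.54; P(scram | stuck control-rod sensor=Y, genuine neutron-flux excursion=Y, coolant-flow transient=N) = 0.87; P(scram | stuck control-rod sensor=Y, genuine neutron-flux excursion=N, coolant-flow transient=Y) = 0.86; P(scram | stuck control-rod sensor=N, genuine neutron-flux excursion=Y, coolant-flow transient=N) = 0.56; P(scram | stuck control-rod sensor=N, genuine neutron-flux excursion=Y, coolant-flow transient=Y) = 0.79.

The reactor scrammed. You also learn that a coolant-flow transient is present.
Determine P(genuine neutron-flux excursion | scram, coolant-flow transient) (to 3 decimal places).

Enumerate the 4 (stuck control-rod sensor, genuine neutron-flux excursion) configurations and weight by the priors:
  P(scram | coolant-flow transient) = 0.54·0.88·0.92 + 0.79·0.88·0.08 + 0.86·0.12·0.92 + 0.93·0.12·0.08
        = 0.437184 + 0.055616 + 0.094944 + 0.008928 = 0.596672
Configurations with genuine neutron-flux excursion contribute 0.064544, so
  P(genuine neutron-flux excursion | scram, coolant-flow transient) = 0.064544 / 0.596672 ≈ 0.108

P(genuine neutron-flux excursion | scram, coolant-flow transient) ≈ 0.108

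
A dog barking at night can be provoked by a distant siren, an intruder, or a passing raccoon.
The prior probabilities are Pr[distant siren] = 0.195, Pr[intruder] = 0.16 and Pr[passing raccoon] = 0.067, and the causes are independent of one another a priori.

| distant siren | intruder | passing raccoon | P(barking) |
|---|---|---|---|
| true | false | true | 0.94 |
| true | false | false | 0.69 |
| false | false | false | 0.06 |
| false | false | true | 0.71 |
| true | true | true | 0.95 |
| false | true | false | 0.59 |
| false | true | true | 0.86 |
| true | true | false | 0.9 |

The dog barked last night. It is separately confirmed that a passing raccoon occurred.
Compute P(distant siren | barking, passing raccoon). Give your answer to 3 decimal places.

P(distant siren | barking, passing raccoon) ≈ 0.237

P(barking | passing raccoon) = 0.71*0.805*0.84 + 0.86*0.805*0.16 + 0.94*0.195*0.84 + 0.95*0.195*0.16 = 0.480102 + 0.110768 + 0.153972 + 0.029640 = 0.774482
The distant siren-present share is 0.153972 + 0.029640 = 0.183612.
P(distant siren | barking, passing raccoon) = 0.183612 / 0.774482 ≈ 0.237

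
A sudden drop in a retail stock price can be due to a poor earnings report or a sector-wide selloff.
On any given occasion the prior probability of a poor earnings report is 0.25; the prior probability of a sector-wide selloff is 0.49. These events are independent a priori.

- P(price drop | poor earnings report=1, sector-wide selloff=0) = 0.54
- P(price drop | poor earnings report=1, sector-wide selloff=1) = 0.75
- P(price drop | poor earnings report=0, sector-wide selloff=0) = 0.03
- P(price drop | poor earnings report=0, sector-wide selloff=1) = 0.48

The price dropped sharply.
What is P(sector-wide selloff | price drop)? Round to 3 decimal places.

P(sector-wide selloff | price drop) ≈ 0.770

By total probability over the 4 (poor earnings report, sector-wide selloff) configurations:
  P(price drop) = 0.03*0.75*0.51 + 0.48*0.75*0.49 + 0.54*0.25*0.51 + 0.75*0.25*0.49
        = 0.011475 + 0.176400 + 0.068850 + 0.091875 = 0.348600
The terms with sector-wide selloff present sum to 0.268275, so
  P(sector-wide selloff | price drop) = 0.268275 / 0.348600 ≈ 0.770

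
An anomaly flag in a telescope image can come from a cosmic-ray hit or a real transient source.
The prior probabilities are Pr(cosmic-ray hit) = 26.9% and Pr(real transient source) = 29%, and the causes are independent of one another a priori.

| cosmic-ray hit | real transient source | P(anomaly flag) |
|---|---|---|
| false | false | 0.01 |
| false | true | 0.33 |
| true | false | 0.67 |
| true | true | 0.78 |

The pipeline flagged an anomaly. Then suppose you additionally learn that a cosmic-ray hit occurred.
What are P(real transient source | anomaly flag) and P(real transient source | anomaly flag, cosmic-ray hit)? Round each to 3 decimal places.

Sum P(anomaly flag|·) weighted by the priors over the 4 (cosmic-ray hit, real transient source) configurations:
  P(anomaly flag) = 0.01×0.731×0.71 + 0.33×0.731×0.29 + 0.67×0.269×0.71 + 0.78×0.269×0.29
        = 0.005190 + 0.069957 + 0.127963 + 0.060848 = 0.263958
Keeping only the real transient source-present terms gives 0.130805, so
  P(real transient source | anomaly flag) = 0.130805 / 0.263958 ≈ 0.496

Now also conditioning on cosmic-ray hit=true:
P(anomaly flag | cosmic-ray hit) = 0.67×0.71 + 0.78×0.29 = 0.475700 + 0.226200 = 0.701900
Of this, 0.226200 comes from 0.78×0.29 (the real transient source=true cases).
So P(real transient source | anomaly flag, cosmic-ray hit) = 0.226200/0.701900 ≈ 0.322.

P(real transient source | anomaly flag) ≈ 0.496; P(real transient source | anomaly flag, cosmic-ray hit) ≈ 0.322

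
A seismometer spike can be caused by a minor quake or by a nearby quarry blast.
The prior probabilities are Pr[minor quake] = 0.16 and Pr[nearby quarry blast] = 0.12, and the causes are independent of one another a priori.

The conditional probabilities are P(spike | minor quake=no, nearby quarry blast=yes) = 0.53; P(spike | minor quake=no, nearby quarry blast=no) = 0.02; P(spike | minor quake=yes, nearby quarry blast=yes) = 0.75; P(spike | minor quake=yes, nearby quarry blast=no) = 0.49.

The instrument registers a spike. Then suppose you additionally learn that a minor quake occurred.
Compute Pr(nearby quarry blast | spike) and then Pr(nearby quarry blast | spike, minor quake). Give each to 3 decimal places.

Pr(nearby quarry blast | spike) ≈ 0.447; Pr(nearby quarry blast | spike, minor quake) ≈ 0.173

Numerator (weight on configurations with nearby quarry blast): 0.053424 + 0.014400 = 0.067824
The normalizing constant is 0.02·0.84·0.88 + 0.53·0.84·0.12 + 0.49·0.16·0.88 + 0.75·0.16·0.12 = 0.151600
P(nearby quarry blast | spike) = 0.067824/0.151600 ≈ 0.447

Now condition on the additional information:
P(spike | minor quake) = 0.49*0.88 + 0.75*0.12 = 0.431200 + 0.090000 = 0.521200
The nearby quarry blast-present share is 0.75*0.12 = 0.090000.
P(nearby quarry blast | spike, minor quake) = 0.090000 / 0.521200 ≈ 0.173
Conditioning on minor quake lowers the posterior on nearby quarry blast: the classic explaining-away effect in a common-effect structure.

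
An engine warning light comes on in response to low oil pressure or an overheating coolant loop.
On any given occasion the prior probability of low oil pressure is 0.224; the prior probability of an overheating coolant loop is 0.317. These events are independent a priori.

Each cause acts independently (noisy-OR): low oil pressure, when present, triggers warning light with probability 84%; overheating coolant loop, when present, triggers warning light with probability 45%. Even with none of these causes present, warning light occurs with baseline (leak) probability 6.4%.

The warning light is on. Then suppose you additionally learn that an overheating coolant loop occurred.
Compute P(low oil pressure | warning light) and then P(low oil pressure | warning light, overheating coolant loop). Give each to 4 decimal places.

P(low oil pressure | warning light) ≈ 0.5602; P(low oil pressure | warning light, overheating coolant loop) ≈ 0.3531

Under noisy-OR, P(warning light | causes) = 1 − (1−0.064)·∏(1−qᵢ) over the active causes.
P(warning light) = 0.064*0.776*0.683 + 0.4852*0.776*0.317 + 0.85024*0.224*0.683 + 0.917632*0.224*0.317 = 0.033921 + 0.119355 + 0.130080 + 0.065159 = 0.348515
Of this, 0.195239 comes from 0.130080 + 0.065159 (the low oil pressure=true cases).
Hence the posterior is 0.195239/0.348515 ≈ 0.5602.

Now condition on the additional information:
Enumerate both values of low oil pressure and weight by the priors:
  P(warning light | overheating coolant loop) = 0.4852·0.776 + 0.917632·0.224
        = 0.376515 + 0.205550 = 0.582065
The terms with low oil pressure present sum to 0.205550, so
  P(low oil pressure | warning light, overheating coolant loop) = 0.205550 / 0.582065 ≈ 0.3531
Conditioning on overheating coolant loop lowers the posterior on low oil pressure: the classic explaining-away effect in a common-effect structure.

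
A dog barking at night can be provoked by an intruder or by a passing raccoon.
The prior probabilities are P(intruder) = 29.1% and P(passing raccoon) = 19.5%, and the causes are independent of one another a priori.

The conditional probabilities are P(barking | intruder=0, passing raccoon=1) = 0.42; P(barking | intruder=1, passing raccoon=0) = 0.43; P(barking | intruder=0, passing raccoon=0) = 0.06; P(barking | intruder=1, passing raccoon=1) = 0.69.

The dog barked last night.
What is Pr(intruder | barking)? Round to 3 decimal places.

Pr(intruder | barking) ≈ 0.602

For the numerator, keep only intruder=true terms: 0.100730 + 0.039154 = 0.139884
Denominator P(barking): 0.06×0.709×0.805 + 0.42×0.709×0.195 + 0.43×0.291×0.805 + 0.69×0.291×0.195 = 0.232196
Posterior = 0.139884 / 0.232196 ≈ 0.602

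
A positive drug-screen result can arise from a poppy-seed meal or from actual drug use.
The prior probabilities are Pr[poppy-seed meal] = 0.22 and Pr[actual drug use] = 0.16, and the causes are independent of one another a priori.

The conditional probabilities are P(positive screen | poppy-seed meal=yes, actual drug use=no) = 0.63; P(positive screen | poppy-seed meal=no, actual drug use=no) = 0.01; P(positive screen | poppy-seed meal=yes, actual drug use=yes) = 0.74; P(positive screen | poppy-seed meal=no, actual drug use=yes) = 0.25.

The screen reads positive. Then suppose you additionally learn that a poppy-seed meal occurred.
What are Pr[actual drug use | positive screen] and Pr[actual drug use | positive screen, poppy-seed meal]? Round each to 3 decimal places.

Pr[actual drug use | positive screen] ≈ 0.318; Pr[actual drug use | positive screen, poppy-seed meal] ≈ 0.183

Sum P(positive screen|·) weighted by the priors over the 4 (poppy-seed meal, actual drug use) configurations:
  P(positive screen) = 0.01*0.78*0.84 + 0.25*0.78*0.16 + 0.63*0.22*0.84 + 0.74*0.22*0.16
        = 0.006552 + 0.031200 + 0.116424 + 0.026048 = 0.180224
Keeping only the actual drug use-present terms gives 0.057248, so
  P(actual drug use | positive screen) = 0.057248 / 0.180224 ≈ 0.318

Now also conditioning on poppy-seed meal=true:
Numerator (weight on configurations with actual drug use): 0.74*0.16 = 0.118400
The normalizing constant is 0.63*0.84 + 0.74*0.16 = 0.647600
P(actual drug use | positive screen, poppy-seed meal) = 0.118400/0.647600 ≈ 0.183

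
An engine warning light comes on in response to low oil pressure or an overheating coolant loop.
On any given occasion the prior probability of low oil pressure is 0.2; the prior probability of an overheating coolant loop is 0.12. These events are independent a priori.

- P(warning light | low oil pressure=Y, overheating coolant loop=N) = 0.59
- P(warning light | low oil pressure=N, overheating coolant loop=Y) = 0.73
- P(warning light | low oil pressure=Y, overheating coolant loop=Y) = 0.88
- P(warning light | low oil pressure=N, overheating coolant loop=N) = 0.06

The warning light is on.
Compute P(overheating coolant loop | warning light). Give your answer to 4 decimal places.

Enumerate the 4 (low oil pressure, overheating coolant loop) configurations and weight by the priors:
  P(warning light) = 0.06·0.8·0.88 + 0.73·0.8·0.12 + 0.59·0.2·0.88 + 0.88·0.2·0.12
        = 0.042240 + 0.070080 + 0.103840 + 0.021120 = 0.237280
Keeping only the overheating coolant loop-present terms gives 0.091200, so
  P(overheating coolant loop | warning light) = 0.091200 / 0.237280 ≈ 0.3844

P(overheating coolant loop | warning light) ≈ 0.3844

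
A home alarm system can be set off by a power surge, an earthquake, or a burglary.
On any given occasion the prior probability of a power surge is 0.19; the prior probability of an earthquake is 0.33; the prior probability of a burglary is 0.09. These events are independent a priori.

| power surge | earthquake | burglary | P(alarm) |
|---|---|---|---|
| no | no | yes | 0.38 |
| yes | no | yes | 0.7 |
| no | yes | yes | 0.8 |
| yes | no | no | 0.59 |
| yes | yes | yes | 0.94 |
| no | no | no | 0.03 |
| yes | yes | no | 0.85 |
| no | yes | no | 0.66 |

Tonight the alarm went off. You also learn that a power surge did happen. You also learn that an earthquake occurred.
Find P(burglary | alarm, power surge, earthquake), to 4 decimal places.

Numerator (weight on configurations with burglary): 0.94×0.09 = 0.084600
Denominator P(alarm | power surge, earthquake): 0.85×0.91 + 0.94×0.09 = 0.858100
P(burglary | alarm, power surge, earthquake) = 0.084600/0.858100 ≈ 0.0986

P(burglary | alarm, power surge, earthquake) ≈ 0.0986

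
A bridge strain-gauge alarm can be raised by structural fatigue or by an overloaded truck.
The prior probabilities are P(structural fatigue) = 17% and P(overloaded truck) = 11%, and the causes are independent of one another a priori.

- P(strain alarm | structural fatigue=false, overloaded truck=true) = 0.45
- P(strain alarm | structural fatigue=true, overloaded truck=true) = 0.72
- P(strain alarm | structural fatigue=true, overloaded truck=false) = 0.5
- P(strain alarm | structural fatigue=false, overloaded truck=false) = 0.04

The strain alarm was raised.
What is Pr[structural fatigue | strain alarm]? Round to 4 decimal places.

Pr[structural fatigue | strain alarm] ≈ 0.5578

For the numerator, keep only structural fatigue=true terms: 0.075650 + 0.013464 = 0.089114
Normalizer over all consistent configurations: 0.04*0.83*0.89 + 0.45*0.83*0.11 + 0.5*0.17*0.89 + 0.72*0.17*0.11 = 0.159747
Posterior = 0.089114 / 0.159747 ≈ 0.5578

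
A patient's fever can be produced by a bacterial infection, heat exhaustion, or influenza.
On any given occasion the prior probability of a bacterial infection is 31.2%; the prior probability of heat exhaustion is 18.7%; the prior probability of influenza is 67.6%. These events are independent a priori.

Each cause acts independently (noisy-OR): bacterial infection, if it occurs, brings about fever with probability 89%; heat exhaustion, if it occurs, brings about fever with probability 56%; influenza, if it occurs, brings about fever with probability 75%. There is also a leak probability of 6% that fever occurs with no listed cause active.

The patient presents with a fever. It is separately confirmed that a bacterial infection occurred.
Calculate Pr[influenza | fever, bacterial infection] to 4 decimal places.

Pr[influenza | fever, bacterial infection] ≈ 0.6919

Under noisy-OR, P(fever | causes) = 1 − (1−0.06)·∏(1−qᵢ) over the active causes.
P(fever | bacterial infection) = 0.8966*0.813*0.324 + 0.97415*0.813*0.676 + 0.954504*0.187*0.324 + 0.988626*0.187*0.676 = 0.236175 + 0.535381 + 0.057831 + 0.124974 = 0.954361
Of this, 0.660355 comes from 0.535381 + 0.124974 (the influenza=true cases).
Hence the posterior is 0.660355/0.954361 ≈ 0.6919.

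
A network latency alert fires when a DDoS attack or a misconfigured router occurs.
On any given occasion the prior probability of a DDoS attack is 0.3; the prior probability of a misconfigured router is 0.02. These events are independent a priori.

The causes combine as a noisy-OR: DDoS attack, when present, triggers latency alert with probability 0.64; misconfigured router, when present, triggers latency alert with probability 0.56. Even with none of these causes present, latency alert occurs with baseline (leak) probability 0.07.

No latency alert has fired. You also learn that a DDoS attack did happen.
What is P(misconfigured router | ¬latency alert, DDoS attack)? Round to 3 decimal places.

P(misconfigured router | ¬latency alert, DDoS attack) ≈ 0.009

Under noisy-OR, P(latency alert | causes) = 1 − (1−0.07)·∏(1−qᵢ) over the active causes.
Numerator (weight on configurations with misconfigured router): 0.147312*0.02 = 0.002946
Normalizer over all consistent configurations: 0.3348*0.98 + 0.147312*0.02 = 0.331050
P(misconfigured router | ¬latency alert, DDoS attack) = 0.002946/0.331050 ≈ 0.009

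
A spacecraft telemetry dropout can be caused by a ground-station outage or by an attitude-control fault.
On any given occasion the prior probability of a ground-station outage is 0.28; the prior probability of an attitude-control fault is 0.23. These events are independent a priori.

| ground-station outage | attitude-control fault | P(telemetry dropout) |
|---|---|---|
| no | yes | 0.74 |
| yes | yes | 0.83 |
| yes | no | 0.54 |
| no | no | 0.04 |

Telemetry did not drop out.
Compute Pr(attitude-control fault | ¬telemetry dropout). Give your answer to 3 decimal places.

Pr(attitude-control fault | ¬telemetry dropout) ≈ 0.079

P(¬telemetry dropout) = 0.96·0.72·0.77 + 0.26·0.72·0.23 + 0.46·0.28·0.77 + 0.17·0.28·0.23 = 0.532224 + 0.043056 + 0.099176 + 0.010948 = 0.685404
Restricting to configurations with attitude-control fault present: 0.043056 + 0.010948 = 0.054004.
P(attitude-control fault | ¬telemetry dropout) = 0.054004 / 0.685404 ≈ 0.079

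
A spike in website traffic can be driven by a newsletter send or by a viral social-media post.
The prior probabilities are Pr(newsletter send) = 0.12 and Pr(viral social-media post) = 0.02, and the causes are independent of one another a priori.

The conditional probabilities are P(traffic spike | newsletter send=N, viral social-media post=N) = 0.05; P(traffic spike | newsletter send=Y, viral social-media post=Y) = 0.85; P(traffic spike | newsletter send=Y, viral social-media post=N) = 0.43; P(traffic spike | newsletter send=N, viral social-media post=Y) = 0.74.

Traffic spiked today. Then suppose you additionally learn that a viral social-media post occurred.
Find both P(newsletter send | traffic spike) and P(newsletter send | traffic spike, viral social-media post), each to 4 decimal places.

P(newsletter send | traffic spike) ≈ 0.4837; P(newsletter send | traffic spike, viral social-media post) ≈ 0.1354

Sum P(traffic spike|·) weighted by the priors over the 4 (newsletter send, viral social-media post) configurations:
  P(traffic spike) = 0.05*0.88*0.98 + 0.74*0.88*0.02 + 0.43*0.12*0.98 + 0.85*0.12*0.02
        = 0.043120 + 0.013024 + 0.050568 + 0.002040 = 0.108752
The terms with newsletter send present sum to 0.052608, so
  P(newsletter send | traffic spike) = 0.052608 / 0.108752 ≈ 0.4837

Now condition on the additional information:
Sum P(traffic spike|·) weighted by the priors over both values of newsletter send:
  P(traffic spike | viral social-media post) = 0.74*0.88 + 0.85*0.12
        = 0.651200 + 0.102000 = 0.753200
Configurations with newsletter send contribute 0.102000, so
  P(newsletter send | traffic spike, viral social-media post) = 0.102000 / 0.753200 ≈ 0.1354
Conditioning on viral social-media post lowers the posterior on newsletter send: the classic explaining-away effect in a common-effect structure.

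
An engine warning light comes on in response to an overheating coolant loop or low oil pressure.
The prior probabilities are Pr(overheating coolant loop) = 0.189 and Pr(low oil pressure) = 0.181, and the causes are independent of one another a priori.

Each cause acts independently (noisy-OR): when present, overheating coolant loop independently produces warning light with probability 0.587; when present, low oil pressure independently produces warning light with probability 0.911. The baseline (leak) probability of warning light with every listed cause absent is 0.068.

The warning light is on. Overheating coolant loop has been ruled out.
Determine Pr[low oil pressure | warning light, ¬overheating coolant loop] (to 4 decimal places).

Pr[low oil pressure | warning light, ¬overheating coolant loop] ≈ 0.7488

Under noisy-OR, P(warning light | causes) = 1 − (1−0.068)·∏(1−qᵢ) over the active causes.
Weight on low oil pressure=true, given the evidence: 0.917052·0.181 = 0.165986
Normalizer over all consistent configurations: 0.068·0.819 + 0.917052·0.181 = 0.221678
P(low oil pressure | warning light, ¬overheating coolant loop) = 0.165986/0.221678 ≈ 0.7488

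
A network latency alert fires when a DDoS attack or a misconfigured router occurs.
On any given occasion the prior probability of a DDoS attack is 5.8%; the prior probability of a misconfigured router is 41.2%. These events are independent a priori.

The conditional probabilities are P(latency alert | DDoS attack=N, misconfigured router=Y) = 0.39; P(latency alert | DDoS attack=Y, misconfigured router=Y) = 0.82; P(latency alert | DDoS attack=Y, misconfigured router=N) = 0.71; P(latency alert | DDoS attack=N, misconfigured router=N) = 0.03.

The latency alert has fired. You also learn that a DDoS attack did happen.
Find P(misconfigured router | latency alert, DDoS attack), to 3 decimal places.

P(misconfigured router | latency alert, DDoS attack) ≈ 0.447

P(latency alert | DDoS attack) = 0.71×0.588 + 0.82×0.412 = 0.417480 + 0.337840 = 0.755320
Of this, 0.337840 comes from 0.82×0.412 (the misconfigured router=true cases).
Hence the posterior is 0.337840/0.755320 ≈ 0.447.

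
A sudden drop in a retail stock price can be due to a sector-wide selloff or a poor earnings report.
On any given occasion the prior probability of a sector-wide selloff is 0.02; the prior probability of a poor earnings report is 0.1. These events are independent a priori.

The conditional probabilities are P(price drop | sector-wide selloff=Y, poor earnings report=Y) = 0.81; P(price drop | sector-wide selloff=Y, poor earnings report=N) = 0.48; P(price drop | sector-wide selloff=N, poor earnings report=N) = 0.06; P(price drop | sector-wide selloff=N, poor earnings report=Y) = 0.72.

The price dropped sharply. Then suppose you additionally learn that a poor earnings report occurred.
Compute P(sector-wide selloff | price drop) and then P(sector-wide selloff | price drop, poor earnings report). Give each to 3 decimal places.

P(sector-wide selloff | price drop) ≈ 0.077; P(sector-wide selloff | price drop, poor earnings report) ≈ 0.022

P(price drop) = 0.06·0.98·0.9 + 0.72·0.98·0.1 + 0.48·0.02·0.9 + 0.81·0.02·0.1 = 0.052920 + 0.070560 + 0.008640 + 0.001620 = 0.133740
The sector-wide selloff-present share is 0.008640 + 0.001620 = 0.010260.
P(sector-wide selloff | price drop) = 0.010260 / 0.133740 ≈ 0.077

Now also conditioning on poor earnings report=true:
Numerator (weight on configurations with sector-wide selloff): 0.81·0.02 = 0.016200
The normalizing constant is 0.72·0.98 + 0.81·0.02 = 0.721800
P(sector-wide selloff | price drop, poor earnings report) = 0.016200/0.721800 ≈ 0.022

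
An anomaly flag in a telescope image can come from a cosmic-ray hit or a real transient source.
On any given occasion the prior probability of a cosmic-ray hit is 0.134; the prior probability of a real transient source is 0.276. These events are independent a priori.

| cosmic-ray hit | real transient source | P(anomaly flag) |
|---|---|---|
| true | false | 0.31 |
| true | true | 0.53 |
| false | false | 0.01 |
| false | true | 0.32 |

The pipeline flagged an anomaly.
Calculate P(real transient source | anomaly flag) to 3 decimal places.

P(real transient source | anomaly flag) ≈ 0.726

Weight on real transient source=true, given the evidence: 0.076485 + 0.019602 = 0.096087
Normalizer over all consistent configurations: 0.01·0.866·0.724 + 0.32·0.866·0.276 + 0.31·0.134·0.724 + 0.53·0.134·0.276 = 0.132432
P(real transient source | anomaly flag) = 0.096087/0.132432 ≈ 0.726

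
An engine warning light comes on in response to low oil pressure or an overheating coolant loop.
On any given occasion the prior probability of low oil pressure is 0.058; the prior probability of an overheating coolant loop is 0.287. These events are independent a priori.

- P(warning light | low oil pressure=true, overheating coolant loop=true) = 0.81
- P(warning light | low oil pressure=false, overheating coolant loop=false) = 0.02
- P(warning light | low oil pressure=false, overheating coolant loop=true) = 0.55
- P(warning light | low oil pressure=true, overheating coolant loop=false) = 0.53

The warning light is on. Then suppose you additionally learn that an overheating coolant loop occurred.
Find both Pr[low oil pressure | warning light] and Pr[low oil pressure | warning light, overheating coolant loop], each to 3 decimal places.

P(warning light) = 0.02×0.942×0.713 + 0.55×0.942×0.287 + 0.53×0.058×0.713 + 0.81×0.058×0.287 = 0.013433 + 0.148695 + 0.021918 + 0.013483 = 0.197529
Of this, 0.035401 comes from 0.021918 + 0.013483 (the low oil pressure=true cases).
So P(low oil pressure | warning light) = 0.035401/0.197529 ≈ 0.179.

With the extra evidence:
For the numerator, keep only low oil pressure=true terms: 0.81·0.058 = 0.046980
The normalizing constant is 0.55·0.942 + 0.81·0.058 = 0.565080
P(low oil pressure | warning light, overheating coolant loop) = 0.046980/0.565080 ≈ 0.083

Pr[low oil pressure | warning light] ≈ 0.179; Pr[low oil pressure | warning light, overheating coolant loop] ≈ 0.083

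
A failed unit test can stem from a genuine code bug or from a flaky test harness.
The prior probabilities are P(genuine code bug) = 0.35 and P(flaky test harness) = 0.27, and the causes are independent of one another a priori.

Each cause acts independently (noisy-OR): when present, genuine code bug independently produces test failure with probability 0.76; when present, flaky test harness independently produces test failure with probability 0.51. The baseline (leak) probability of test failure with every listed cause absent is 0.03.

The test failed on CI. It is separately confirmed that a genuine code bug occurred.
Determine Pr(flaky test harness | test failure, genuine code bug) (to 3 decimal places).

Under noisy-OR, P(test failure | causes) = 1 − (1−0.03)·∏(1−qᵢ) over the active causes.
P(test failure | genuine code bug) = 0.7672·0.73 + 0.885928·0.27 = 0.560056 + 0.239201 = 0.799257
The flaky test harness-present share is 0.885928·0.27 = 0.239201.
Hence the posterior is 0.239201/0.799257 ≈ 0.299.

Pr(flaky test harness | test failure, genuine code bug) ≈ 0.299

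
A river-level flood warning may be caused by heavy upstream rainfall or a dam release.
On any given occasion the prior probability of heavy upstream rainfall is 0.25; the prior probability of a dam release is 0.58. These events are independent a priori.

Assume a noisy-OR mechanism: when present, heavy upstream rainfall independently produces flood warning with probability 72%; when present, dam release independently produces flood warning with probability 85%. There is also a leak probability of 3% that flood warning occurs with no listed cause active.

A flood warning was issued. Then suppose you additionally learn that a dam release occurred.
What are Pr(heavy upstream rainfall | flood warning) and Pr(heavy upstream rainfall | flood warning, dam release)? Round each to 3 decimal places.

Pr(heavy upstream rainfall | flood warning) ≈ 0.361; Pr(heavy upstream rainfall | flood warning, dam release) ≈ 0.272

Under noisy-OR, P(flood warning | causes) = 1 − (1−0.03)·∏(1−qᵢ) over the active causes.
Weight on heavy upstream rainfall=true, given the evidence: 0.076482 + 0.139093 = 0.215575
Denominator P(flood warning): 0.03×0.75×0.42 + 0.8545×0.75×0.58 + 0.7284×0.25×0.42 + 0.95926×0.25×0.58 = 0.596733
P(heavy upstream rainfall | flood warning) = 0.215575/0.596733 ≈ 0.361

Now also conditioning on dam release=true:
Sum P(flood warning|·) weighted by the priors over both values of heavy upstream rainfall:
  P(flood warning | dam release) = 0.8545*0.75 + 0.95926*0.25
        = 0.640875 + 0.239815 = 0.880690
The terms with heavy upstream rainfall present sum to 0.239815, so
  P(heavy upstream rainfall | flood warning, dam release) = 0.239815 / 0.880690 ≈ 0.272
This is intercausal reasoning (explaining away): once dam release accounts for the flood warning, heavy upstream rainfall becomes less likely.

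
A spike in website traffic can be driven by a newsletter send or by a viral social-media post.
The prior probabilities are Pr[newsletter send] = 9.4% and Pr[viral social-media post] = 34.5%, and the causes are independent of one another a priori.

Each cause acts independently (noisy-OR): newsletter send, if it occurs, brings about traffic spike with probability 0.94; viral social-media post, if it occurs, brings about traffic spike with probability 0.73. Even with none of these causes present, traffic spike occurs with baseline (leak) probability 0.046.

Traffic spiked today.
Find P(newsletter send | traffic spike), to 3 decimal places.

P(newsletter send | traffic spike) ≈ 0.258

Under noisy-OR, P(traffic spike | causes) = 1 − (1−0.046)·∏(1−qᵢ) over the active causes.
For the numerator, keep only newsletter send=true terms: 0.058046 + 0.031929 = 0.089975
Denominator P(traffic spike): 0.046*0.906*0.655 + 0.74242*0.906*0.345 + 0.94276*0.094*0.655 + 0.984545*0.094*0.345 = 0.349331
Posterior = 0.089975 / 0.349331 ≈ 0.258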